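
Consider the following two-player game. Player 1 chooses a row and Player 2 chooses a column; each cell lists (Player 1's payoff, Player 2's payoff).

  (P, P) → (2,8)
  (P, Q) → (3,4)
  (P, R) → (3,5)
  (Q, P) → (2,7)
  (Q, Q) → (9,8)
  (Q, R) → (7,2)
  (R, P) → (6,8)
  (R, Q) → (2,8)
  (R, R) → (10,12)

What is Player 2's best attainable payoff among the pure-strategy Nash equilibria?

12

Both Q is a pure NE (Player 1: 9 ≥ 3; Player 2: 8 ≥ 7). Player 2 gets 8.
Both R is a pure NE (Player 1: 10 ≥ 7; Player 2: 12 ≥ 8). Player 2 gets 12.
Every other cell has a profitable deviation for at least one player. Highest of {8, 12} is 12.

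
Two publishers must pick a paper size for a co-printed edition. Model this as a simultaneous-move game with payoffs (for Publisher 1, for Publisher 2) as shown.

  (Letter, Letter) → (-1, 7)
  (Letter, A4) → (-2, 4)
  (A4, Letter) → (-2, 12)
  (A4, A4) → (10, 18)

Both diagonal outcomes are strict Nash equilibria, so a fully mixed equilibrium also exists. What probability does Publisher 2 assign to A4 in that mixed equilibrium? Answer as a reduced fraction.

Publisher 2's mix q on Letter must make Publisher 1 indifferent between Letter and A4.
Publisher 1's payoff from Letter: (-1)q + (-2)(1−q). From A4: (-2)q + 10(1−q).
Set equal: 1q = 12(1−q) → q = 12/13.
Probability on A4 is 1 − 12/13 = 1/13.

1/13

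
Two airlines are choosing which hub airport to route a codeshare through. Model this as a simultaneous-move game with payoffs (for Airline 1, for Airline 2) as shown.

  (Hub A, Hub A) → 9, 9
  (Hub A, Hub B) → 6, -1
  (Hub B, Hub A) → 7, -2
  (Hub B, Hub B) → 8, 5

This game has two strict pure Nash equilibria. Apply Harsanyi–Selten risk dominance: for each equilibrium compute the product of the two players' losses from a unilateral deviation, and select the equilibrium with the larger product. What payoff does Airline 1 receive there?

9

At both Hub A: Airline 1 loses 9 − 7 = 2 by deviating; Airline 2 loses 9 − (-1) = 10. Product = 2·10 = 20.
At both Hub B: Airline 1 loses 8 − 6 = 2 by deviating; Airline 2 loses 5 − (-2) = 7. Product = 2·7 = 14.
20 > 14, so both Hub A is risk-dominant. Airline 1's payoff there is 9.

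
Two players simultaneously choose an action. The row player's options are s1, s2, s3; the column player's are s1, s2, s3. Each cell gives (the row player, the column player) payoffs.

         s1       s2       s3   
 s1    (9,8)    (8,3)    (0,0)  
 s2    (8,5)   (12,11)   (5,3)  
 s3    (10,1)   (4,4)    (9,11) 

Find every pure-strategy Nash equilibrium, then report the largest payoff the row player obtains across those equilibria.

12

Both s2 is a pure NE (the row player: 12 ≥ 8; the column player: 11 ≥ 5). The row player gets 12.
Both s3 is a pure NE (the row player: 9 ≥ 5; the column player: 11 ≥ 4). The row player gets 9.
Every other cell has a profitable deviation for at least one player. Highest of {12, 9} is 12.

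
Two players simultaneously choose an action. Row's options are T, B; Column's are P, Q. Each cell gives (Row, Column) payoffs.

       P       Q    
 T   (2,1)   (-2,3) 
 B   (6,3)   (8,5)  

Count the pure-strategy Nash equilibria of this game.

1

(B, Q): Row gets 8 (best alternative -2); Column gets 5 (best alternative 3). Neither deviates — NE.
(T, P) is not a NE: Row would switch to B (6 > 2).
No other cell survives both best-response checks, so there is 1 pure NE.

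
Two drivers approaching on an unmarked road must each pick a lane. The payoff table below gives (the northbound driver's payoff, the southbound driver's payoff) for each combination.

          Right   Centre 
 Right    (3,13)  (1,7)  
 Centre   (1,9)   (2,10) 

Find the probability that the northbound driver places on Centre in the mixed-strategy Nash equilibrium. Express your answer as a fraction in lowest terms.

The northbound driver's mix p on Right must make the southbound driver indifferent between Right and Centre.
The southbound driver's payoff from Right: 13p + 9(1−p). From Centre: 7p + 10(1−p).
Set equal: 6p = 1(1−p) → p = 1/7.
Probability on Centre is 1 − 1/7 = 6/7.

6/7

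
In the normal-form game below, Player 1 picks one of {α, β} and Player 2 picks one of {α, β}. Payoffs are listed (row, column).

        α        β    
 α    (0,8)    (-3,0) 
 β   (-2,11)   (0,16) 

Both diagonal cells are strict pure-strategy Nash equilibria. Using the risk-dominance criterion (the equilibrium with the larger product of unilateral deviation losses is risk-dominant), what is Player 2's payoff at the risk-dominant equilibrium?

8

At both α: Player 1 loses 0 − (-2) = 2 by deviating; Player 2 loses 8 − 0 = 8. Product = 2·8 = 16.
At both β: Player 1 loses 0 − (-3) = 3 by deviating; Player 2 loses 16 − 11 = 5. Product = 3·5 = 15.
16 > 15, so both α is risk-dominant. Player 2's payoff there is 8.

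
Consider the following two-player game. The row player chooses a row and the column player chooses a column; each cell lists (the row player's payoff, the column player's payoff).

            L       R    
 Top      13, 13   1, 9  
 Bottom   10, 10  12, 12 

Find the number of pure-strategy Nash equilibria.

(Top, L): the row player gets 13 (best alternative 10); the column player gets 13 (best alternative 9). Neither deviates — NE.
(Bottom, R): the row player gets 12 (best alternative 1); the column player gets 12 (best alternative 10). Neither deviates — NE.
(Bottom, L) is not a NE: the row player would switch to Top (13 > 10).
No other cell survives both best-response checks, so there are 2 pure NE.

2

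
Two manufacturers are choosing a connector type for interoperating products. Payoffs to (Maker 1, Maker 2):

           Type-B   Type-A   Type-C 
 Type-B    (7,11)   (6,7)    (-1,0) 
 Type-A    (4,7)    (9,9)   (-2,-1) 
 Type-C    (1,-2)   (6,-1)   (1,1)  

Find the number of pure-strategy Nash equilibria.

Both Type-B: Maker 1 gets 7 (best alternative 4); Maker 2 gets 11 (best alternative 7). Neither deviates — NE.
Both Type-A: Maker 1 gets 9 (best alternative 6); Maker 2 gets 9 (best alternative 7). Neither deviates — NE.
Both Type-C: Maker 1 gets 1 (best alternative -1); Maker 2 gets 1 (best alternative -1). Neither deviates — NE.
(Type-A, Type-C) is not a NE: Maker 1 would switch to Type-C (1 > -2).
No other cell survives both best-response checks, so there are 3 pure NE.

3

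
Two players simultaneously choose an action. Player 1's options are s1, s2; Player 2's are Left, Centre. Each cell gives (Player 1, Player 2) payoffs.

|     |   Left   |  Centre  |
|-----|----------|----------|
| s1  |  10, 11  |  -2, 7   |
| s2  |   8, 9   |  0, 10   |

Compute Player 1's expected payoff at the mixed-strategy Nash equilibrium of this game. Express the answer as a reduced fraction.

Player 2 mixes with probability q on Left, chosen so Player 1 is indifferent: 10q + (-2)(1−q) = 8q + 0(1−q) gives q = 1/2.
Player 1's expected payoff (from either row, since indifferent) is 10·1/2 + (-2)·1/2 = 4.

4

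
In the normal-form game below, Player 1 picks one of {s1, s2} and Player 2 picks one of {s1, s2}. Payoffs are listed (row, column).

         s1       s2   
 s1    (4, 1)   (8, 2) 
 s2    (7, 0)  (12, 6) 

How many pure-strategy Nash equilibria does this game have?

Both s2: Player 1 gets 12 (best alternative 8); Player 2 gets 6 (best alternative 0). Neither deviates — NE.
Both s1 is not a NE: Player 1 would switch to s2 (7 > 4).
No other cell survives both best-response checks, so there is 1 pure NE.

1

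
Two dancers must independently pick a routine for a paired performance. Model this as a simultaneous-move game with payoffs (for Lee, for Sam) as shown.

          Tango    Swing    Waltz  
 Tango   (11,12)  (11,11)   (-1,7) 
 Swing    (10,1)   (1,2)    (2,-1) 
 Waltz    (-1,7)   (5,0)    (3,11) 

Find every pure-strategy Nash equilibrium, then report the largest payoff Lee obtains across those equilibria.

Both Tango is a pure NE (Lee: 11 ≥ 10; Sam: 12 ≥ 11). Lee gets 11.
Both Waltz is a pure NE (Lee: 3 ≥ 2; Sam: 11 ≥ 7). Lee gets 3.
Every other cell has a profitable deviation for at least one player. Highest of {11, 3} is 11.

11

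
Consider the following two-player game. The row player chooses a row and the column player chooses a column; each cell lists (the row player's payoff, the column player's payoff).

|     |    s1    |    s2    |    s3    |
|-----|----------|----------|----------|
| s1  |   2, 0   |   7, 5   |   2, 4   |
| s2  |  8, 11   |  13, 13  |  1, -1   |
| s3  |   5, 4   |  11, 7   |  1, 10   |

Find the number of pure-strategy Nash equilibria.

Both s2: the row player gets 13 (best alternative 11); the column player gets 13 (best alternative 11). Neither deviates — NE.
Both s1 is not a NE: the row player would switch to s2 (8 > 2).
No other cell survives both best-response checks, so there is 1 pure NE.

1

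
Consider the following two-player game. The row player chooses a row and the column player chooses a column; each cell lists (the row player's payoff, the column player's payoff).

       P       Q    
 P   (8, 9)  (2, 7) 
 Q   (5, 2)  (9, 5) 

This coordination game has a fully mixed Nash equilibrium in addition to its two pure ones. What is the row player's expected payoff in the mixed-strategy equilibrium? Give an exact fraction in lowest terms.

The column player mixes with probability q on P, chosen so the row player is indifferent: 8q + 2(1−q) = 5q + 9(1−q) gives q = 7/10.
The row player's expected payoff (from either row, since indifferent) is 8·7/10 + 2·3/10 = 31/5.

31/5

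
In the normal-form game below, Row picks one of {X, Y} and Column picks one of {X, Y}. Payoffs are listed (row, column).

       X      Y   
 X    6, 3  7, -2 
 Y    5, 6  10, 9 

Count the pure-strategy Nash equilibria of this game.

Both X: Row gets 6 (best alternative 5); Column gets 3 (best alternative -2). Neither deviates — NE.
Both Y: Row gets 10 (best alternative 7); Column gets 9 (best alternative 6). Neither deviates — NE.
(X, Y) is not a NE: Row would switch to Y (10 > 7).
No other cell survives both best-response checks, so there are 2 pure NE.

2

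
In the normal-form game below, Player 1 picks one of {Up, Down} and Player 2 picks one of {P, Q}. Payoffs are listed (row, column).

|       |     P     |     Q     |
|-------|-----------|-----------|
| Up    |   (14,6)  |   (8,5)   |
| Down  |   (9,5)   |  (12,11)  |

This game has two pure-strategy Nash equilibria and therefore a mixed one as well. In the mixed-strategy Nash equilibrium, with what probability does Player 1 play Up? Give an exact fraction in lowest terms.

6/7

Player 1's mix p on Up must make Player 2 indifferent between P and Q.
Player 2's payoff from P: 6p + 5(1−p). From Q: 5p + 11(1−p).
Set equal: 1p = 6(1−p) → p = 6/7.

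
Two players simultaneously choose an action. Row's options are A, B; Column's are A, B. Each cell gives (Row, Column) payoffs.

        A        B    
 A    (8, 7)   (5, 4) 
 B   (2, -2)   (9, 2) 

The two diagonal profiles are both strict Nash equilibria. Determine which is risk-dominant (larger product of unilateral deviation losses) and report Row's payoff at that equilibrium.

At both A: Row loses 8 − 2 = 6 by deviating; Column loses 7 − 4 = 3. Product = 6·3 = 18.
At both B: Row loses 9 − 5 = 4 by deviating; Column loses 2 − (-2) = 4. Product = 4·4 = 16.
18 > 16, so both A is risk-dominant. Row's payoff there is 8.

8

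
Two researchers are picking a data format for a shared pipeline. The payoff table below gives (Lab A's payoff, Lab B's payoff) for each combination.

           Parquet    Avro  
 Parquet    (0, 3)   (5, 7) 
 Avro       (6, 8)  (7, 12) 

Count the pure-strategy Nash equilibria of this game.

Both Avro: Lab A gets 7 (best alternative 5); Lab B gets 12 (best alternative 8). Neither deviates — NE.
Both Parquet is not a NE: Lab A would switch to Avro (6 > 0).
No other cell survives both best-response checks, so there is 1 pure NE.

1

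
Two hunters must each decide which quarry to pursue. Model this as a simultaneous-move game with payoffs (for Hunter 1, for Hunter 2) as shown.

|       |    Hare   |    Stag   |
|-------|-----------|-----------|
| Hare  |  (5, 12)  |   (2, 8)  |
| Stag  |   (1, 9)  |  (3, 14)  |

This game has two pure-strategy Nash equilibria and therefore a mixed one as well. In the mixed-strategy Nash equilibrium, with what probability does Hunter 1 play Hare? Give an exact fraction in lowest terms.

5/9

Hunter 1's mix p on Hare must make Hunter 2 indifferent between Hare and Stag.
Hunter 2's payoff from Hare: 12p + 9(1−p). From Stag: 8p + 14(1−p).
Set equal: 4p = 5(1−p) → p = 5/9.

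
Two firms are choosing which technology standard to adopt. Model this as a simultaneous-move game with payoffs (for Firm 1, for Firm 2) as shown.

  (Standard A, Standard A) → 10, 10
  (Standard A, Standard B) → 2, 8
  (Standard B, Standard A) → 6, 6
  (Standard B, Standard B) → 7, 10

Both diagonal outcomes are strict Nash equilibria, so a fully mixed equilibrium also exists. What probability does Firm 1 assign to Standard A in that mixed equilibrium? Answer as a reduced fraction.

2/3

Firm 1's mix p on Standard A must make Firm 2 indifferent between Standard A and Standard B.
Firm 2's payoff from Standard A: 10p + 6(1−p). From Standard B: 8p + 10(1−p).
Set equal: 2p = 4(1−p) → p = 4/6 = 2/3.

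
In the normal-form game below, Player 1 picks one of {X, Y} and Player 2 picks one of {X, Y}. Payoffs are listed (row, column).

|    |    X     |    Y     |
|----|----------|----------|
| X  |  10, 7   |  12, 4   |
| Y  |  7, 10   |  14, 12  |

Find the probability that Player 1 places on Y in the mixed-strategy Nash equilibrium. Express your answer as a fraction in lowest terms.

Player 1's mix p on X must make Player 2 indifferent between X and Y.
Player 2's payoff from X: 7p + 10(1−p). From Y: 4p + 12(1−p).
Set equal: 3p = 2(1−p) → p = 2/5.
Probability on Y is 1 − 2/5 = 3/5.

3/5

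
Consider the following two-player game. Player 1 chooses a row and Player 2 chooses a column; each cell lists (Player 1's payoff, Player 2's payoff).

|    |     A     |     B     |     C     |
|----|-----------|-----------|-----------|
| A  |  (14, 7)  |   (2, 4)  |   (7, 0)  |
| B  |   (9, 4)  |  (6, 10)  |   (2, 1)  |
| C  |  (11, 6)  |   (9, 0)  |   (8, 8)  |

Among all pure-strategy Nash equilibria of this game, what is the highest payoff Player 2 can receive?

Both A is a pure NE (Player 1: 14 ≥ 11; Player 2: 7 ≥ 4). Player 2 gets 7.
Both C is a pure NE (Player 1: 8 ≥ 7; Player 2: 8 ≥ 6). Player 2 gets 8.
Every other cell has a profitable deviation for at least one player. Highest of {7, 8} is 8.

8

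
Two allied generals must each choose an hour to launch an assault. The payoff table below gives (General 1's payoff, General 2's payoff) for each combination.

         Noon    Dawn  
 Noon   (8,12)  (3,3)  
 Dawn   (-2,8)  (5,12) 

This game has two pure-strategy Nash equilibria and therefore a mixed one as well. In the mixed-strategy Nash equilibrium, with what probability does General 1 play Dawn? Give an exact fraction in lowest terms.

General 1's mix p on Noon must make General 2 indifferent between Noon and Dawn.
General 2's payoff from Noon: 12p + 8(1−p). From Dawn: 3p + 12(1−p).
Set equal: 9p = 4(1−p) → p = 4/13.
Probability on Dawn is 1 − 4/13 = 9/13.

9/13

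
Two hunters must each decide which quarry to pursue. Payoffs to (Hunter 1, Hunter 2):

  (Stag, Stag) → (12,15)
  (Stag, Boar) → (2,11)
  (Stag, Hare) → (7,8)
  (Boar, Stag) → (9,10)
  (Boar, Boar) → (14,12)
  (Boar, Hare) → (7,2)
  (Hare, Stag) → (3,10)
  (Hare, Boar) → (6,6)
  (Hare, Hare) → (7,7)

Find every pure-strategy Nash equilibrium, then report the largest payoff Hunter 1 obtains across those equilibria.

14

Both Stag is a pure NE (Hunter 1: 12 ≥ 9; Hunter 2: 15 ≥ 11). Hunter 1 gets 12.
Both Boar is a pure NE (Hunter 1: 14 ≥ 6; Hunter 2: 12 ≥ 10). Hunter 1 gets 14.
Every other cell has a profitable deviation for at least one player. Highest of {12, 14} is 14.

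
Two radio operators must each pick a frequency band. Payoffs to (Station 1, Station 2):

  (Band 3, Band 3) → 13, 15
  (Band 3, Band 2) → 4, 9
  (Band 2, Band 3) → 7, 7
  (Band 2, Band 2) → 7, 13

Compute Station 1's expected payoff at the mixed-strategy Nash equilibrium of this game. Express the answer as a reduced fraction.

7

Station 2 mixes with probability q on Band 3, chosen so Station 1 is indifferent: 13q + 4(1−q) = 7q + 7(1−q) gives q = 1/3.
Station 1's expected payoff (from either row, since indifferent) is 13·1/3 + 4·2/3 = 7.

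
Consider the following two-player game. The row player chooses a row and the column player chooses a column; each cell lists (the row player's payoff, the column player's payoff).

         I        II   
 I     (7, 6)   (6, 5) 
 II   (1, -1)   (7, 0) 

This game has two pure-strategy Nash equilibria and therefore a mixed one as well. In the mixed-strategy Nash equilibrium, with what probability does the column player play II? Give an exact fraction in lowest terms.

6/7

The column player's mix q on I must make the row player indifferent between I and II.
The row player's payoff from I: 7q + 6(1−q). From II: 1q + 7(1−q).
Set equal: 6q = 1(1−q) → q = 1/7.
Probability on II is 1 − 1/7 = 6/7.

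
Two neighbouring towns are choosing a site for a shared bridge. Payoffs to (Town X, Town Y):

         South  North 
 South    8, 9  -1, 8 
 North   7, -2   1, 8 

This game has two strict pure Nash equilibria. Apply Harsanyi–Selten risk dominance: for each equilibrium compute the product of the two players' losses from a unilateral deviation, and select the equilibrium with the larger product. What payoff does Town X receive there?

1

At both South: Town X loses 8 − 7 = 1 by deviating; Town Y loses 9 − 8 = 1. Product = 1·1 = 1.
At both North: Town X loses 1 − (-1) = 2 by deviating; Town Y loses 8 − (-2) = 10. Product = 2·10 = 20.
20 > 1, so both North is risk-dominant. Town X's payoff there is 1.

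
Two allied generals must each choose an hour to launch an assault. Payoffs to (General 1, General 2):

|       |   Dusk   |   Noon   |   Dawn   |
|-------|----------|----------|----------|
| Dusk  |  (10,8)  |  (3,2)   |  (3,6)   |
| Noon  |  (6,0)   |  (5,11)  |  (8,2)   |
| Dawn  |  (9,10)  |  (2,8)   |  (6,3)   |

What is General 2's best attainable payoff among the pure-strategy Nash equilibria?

11

Both Dusk is a pure NE (General 1: 10 ≥ 9; General 2: 8 ≥ 6). General 2 gets 8.
Both Noon is a pure NE (General 1: 5 ≥ 3; General 2: 11 ≥ 2). General 2 gets 11.
Every other cell has a profitable deviation for at least one player. Highest of {8, 11} is 11.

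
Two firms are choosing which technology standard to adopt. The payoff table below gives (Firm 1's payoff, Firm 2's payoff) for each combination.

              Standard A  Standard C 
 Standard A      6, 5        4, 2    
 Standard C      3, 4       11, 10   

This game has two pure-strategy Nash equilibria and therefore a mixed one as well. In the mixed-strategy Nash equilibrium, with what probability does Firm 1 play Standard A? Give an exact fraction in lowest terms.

Firm 1's mix p on Standard A must make Firm 2 indifferent between Standard A and Standard C.
Firm 2's payoff from Standard A: 5p + 4(1−p). From Standard C: 2p + 10(1−p).
Set equal: 3p = 6(1−p) → p = 6/9 = 2/3.

2/3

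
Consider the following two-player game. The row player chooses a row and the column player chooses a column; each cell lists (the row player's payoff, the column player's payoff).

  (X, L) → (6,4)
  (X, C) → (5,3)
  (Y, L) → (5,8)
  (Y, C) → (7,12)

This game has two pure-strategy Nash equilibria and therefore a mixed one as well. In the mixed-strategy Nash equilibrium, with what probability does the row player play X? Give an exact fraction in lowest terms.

4/5

The row player's mix p on X must make the column player indifferent between L and C.
The column player's payoff from L: 4p + 8(1−p). From C: 3p + 12(1−p).
Set equal: 1p = 4(1−p) → p = 4/5.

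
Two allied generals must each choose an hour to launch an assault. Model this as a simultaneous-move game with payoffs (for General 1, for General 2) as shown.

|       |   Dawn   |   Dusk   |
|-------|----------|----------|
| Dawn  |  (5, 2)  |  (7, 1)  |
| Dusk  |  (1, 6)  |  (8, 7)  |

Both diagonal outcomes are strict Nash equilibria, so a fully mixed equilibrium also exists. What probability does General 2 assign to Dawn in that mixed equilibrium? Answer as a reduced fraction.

1/5

General 2's mix q on Dawn must make General 1 indifferent between Dawn and Dusk.
General 1's payoff from Dawn: 5q + 7(1−q). From Dusk: 1q + 8(1−q).
Set equal: 4q = 1(1−q) → q = 1/5.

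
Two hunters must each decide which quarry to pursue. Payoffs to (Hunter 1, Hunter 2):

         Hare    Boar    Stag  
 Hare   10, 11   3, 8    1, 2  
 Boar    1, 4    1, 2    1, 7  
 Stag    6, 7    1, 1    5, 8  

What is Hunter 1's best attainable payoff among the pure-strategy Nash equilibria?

Both Hare is a pure NE (Hunter 1: 10 ≥ 6; Hunter 2: 11 ≥ 8). Hunter 1 gets 10.
Both Stag is a pure NE (Hunter 1: 5 ≥ 1; Hunter 2: 8 ≥ 7). Hunter 1 gets 5.
Every other cell has a profitable deviation for at least one player. Highest of {10, 5} is 10.

10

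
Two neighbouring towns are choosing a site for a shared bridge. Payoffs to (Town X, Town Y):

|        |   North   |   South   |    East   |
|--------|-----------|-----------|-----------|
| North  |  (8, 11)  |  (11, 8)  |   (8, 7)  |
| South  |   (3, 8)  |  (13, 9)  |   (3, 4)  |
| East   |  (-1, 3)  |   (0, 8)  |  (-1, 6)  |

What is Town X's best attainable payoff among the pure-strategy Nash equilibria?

Both North is a pure NE (Town X: 8 ≥ 3; Town Y: 11 ≥ 8). Town X gets 8.
Both South is a pure NE (Town X: 13 ≥ 11; Town Y: 9 ≥ 8). Town X gets 13.
Every other cell has a profitable deviation for at least one player. Highest of {8, 13} is 13.

13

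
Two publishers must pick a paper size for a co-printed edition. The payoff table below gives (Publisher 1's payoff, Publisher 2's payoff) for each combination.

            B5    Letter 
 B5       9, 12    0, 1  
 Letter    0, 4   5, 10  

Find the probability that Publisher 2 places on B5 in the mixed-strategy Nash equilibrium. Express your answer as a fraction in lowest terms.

Publisher 2's mix q on B5 must make Publisher 1 indifferent between B5 and Letter.
Publisher 1's payoff from B5: 9q + 0(1−q). From Letter: 0q + 5(1−q).
Set equal: 9q = 5(1−q) → q = 5/14.

5/14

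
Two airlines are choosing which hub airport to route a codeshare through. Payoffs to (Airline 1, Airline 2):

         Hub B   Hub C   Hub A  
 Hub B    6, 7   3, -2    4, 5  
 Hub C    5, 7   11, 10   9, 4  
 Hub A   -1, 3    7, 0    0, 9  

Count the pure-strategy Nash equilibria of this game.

2

Both Hub B: Airline 1 gets 6 (best alternative 5); Airline 2 gets 7 (best alternative 5). Neither deviates — NE.
Both Hub C: Airline 1 gets 11 (best alternative 7); Airline 2 gets 10 (best alternative 7). Neither deviates — NE.
Both Hub A is not a NE: Airline 1 would switch to Hub C (9 > 0).
No other cell survives both best-response checks, so there are 2 pure NE.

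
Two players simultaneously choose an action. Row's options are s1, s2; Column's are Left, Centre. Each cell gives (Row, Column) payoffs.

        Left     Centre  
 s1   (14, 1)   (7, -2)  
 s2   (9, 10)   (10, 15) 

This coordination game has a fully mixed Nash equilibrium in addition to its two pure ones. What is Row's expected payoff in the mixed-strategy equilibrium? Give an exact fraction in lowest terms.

Column mixes with probability q on Left, chosen so Row is indifferent: 14q + 7(1−q) = 9q + 10(1−q) gives q = 3/8.
Row's expected payoff (from either row, since indifferent) is 14·3/8 + 7·5/8 = 77/8.

77/8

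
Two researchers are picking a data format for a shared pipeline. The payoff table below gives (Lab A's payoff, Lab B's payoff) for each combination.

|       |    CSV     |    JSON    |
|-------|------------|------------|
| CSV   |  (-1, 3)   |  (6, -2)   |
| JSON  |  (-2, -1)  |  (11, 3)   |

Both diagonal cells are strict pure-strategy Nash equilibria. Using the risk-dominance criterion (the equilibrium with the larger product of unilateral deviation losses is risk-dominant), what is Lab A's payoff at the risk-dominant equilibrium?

At both CSV: Lab A loses -1 − (-2) = 1 by deviating; Lab B loses 3 − (-2) = 5. Product = 1·5 = 5.
At both JSON: Lab A loses 11 − 6 = 5 by deviating; Lab B loses 3 − (-1) = 4. Product = 5·4 = 20.
20 > 5, so both JSON is risk-dominant. Lab A's payoff there is 11.

11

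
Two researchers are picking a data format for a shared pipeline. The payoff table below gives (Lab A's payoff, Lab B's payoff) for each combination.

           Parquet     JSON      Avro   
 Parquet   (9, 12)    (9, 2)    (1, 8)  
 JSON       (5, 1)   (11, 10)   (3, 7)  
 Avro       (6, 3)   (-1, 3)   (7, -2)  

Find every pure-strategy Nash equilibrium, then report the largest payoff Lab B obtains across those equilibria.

12

Both Parquet is a pure NE (Lab A: 9 ≥ 6; Lab B: 12 ≥ 8). Lab B gets 12.
Both JSON is a pure NE (Lab A: 11 ≥ 9; Lab B: 10 ≥ 7). Lab B gets 10.
Every other cell has a profitable deviation for at least one player. Highest of {12, 10} is 12.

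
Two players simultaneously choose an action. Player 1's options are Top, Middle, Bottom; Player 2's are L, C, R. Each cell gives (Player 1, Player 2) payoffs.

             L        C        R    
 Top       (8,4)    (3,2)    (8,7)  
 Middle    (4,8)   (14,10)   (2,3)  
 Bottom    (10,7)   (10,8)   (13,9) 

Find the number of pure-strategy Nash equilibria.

(Middle, C): Player 1 gets 14 (best alternative 10); Player 2 gets 10 (best alternative 8). Neither deviates — NE.
(Bottom, R): Player 1 gets 13 (best alternative 8); Player 2 gets 9 (best alternative 8). Neither deviates — NE.
(Top, L) is not a NE: Player 1 would switch to Bottom (10 > 8).
No other cell survives both best-response checks, so there are 2 pure NE.

2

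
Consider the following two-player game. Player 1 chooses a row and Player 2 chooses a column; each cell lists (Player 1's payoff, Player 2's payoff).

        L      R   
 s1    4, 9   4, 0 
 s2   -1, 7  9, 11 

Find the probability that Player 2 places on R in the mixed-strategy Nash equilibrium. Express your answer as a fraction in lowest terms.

1/2

Player 2's mix q on L must make Player 1 indifferent between s1 and s2.
Player 1's payoff from s1: 4q + 4(1−q). From s2: (-1)q + 9(1−q).
Set equal: 5q = 5(1−q) → q = 5/10 = 1/2.
Probability on R is 1 − 1/2 = 1/2.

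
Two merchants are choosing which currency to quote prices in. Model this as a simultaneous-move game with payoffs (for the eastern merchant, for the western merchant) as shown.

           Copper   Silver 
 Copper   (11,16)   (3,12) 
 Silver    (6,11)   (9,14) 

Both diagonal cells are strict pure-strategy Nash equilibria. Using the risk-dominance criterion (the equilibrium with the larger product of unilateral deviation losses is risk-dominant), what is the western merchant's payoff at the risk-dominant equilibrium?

At both Copper: the eastern merchant loses 11 − 6 = 5 by deviating; the western merchant loses 16 − 12 = 4. Product = 5·4 = 20.
At both Silver: the eastern merchant loses 9 − 3 = 6 by deviating; the western merchant loses 14 − 11 = 3. Product = 6·3 = 18.
20 > 18, so both Copper is risk-dominant. The western merchant's payoff there is 16.

16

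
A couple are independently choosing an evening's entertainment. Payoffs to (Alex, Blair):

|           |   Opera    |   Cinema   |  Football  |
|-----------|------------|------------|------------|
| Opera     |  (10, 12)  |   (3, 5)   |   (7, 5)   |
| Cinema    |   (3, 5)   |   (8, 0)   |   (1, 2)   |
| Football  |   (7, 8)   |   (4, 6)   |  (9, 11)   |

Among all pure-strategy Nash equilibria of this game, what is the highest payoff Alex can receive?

10

Both Opera is a pure NE (Alex: 10 ≥ 7; Blair: 12 ≥ 5). Alex gets 10.
Both Football is a pure NE (Alex: 9 ≥ 7; Blair: 11 ≥ 8). Alex gets 9.
Every other cell has a profitable deviation for at least one player. Highest of {10, 9} is 10.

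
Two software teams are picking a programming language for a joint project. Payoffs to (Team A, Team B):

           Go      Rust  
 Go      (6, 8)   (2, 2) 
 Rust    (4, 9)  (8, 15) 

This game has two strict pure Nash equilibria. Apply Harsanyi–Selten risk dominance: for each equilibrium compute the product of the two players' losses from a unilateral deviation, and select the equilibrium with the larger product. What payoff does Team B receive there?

At both Go: Team A loses 6 − 4 = 2 by deviating; Team B loses 8 − 2 = 6. Product = 2·6 = 12.
At both Rust: Team A loses 8 − 2 = 6 by deviating; Team B loses 15 − 9 = 6. Product = 6·6 = 36.
36 > 12, so both Rust is risk-dominant. Team B's payoff there is 15.

15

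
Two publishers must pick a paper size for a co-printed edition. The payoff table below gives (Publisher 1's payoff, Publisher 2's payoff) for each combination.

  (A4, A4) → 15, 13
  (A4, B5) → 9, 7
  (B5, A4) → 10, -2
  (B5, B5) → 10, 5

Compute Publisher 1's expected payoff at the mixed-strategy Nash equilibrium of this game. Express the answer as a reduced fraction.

10

Publisher 2 mixes with probability q on A4, chosen so Publisher 1 is indifferent: 15q + 9(1−q) = 10q + 10(1−q) gives q = 1/6.
Publisher 1's expected payoff (from either row, since indifferent) is 15·1/6 + 9·5/6 = 10.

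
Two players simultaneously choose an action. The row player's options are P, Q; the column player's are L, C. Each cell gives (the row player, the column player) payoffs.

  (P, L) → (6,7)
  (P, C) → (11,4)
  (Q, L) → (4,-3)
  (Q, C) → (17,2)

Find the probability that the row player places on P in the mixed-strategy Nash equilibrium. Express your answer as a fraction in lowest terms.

The row player's mix p on P must make the column player indifferent between L and C.
The column player's payoff from L: 7p + (-3)(1−p). From C: 4p + 2(1−p).
Set equal: 3p = 5(1−p) → p = 5/8.

5/8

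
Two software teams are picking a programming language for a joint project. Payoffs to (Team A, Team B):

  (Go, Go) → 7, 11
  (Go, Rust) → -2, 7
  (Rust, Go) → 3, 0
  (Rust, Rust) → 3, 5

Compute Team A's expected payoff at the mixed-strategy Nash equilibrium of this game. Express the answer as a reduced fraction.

3

Team B mixes with probability q on Go, chosen so Team A is indifferent: 7q + (-2)(1−q) = 3q + 3(1−q) gives q = 5/9.
Team A's expected payoff (from either row, since indifferent) is 7·5/9 + (-2)·4/9 = 3.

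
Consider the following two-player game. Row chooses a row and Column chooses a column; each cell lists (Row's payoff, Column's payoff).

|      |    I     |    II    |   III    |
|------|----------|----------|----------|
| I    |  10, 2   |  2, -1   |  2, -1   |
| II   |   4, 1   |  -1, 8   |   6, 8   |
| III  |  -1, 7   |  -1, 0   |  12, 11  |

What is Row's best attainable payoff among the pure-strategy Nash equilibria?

12

Both I is a pure NE (Row: 10 ≥ 4; Column: 2 ≥ -1). Row gets 10.
Both III is a pure NE (Row: 12 ≥ 6; Column: 11 ≥ 7). Row gets 12.
Every other cell has a profitable deviation for at least one player. Highest of {10, 12} is 12.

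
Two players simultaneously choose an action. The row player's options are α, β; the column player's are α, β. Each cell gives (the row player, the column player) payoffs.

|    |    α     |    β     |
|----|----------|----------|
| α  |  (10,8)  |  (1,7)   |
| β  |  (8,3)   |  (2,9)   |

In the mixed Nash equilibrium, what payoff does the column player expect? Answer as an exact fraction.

The row player mixes with probability p on α, chosen so the column player is indifferent: 8p + 3(1−p) = 7p + 9(1−p) gives p = 6/7.
The column player's expected payoff is 8·6/7 + 3·1/7 = 51/7.

51/7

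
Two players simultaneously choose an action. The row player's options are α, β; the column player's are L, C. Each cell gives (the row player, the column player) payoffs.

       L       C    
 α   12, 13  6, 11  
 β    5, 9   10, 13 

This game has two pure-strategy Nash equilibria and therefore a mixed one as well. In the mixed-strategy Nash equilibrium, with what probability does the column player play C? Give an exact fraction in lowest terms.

The column player's mix q on L must make the row player indifferent between α and β.
The row player's payoff from α: 12q + 6(1−q). From β: 5q + 10(1−q).
Set equal: 7q = 4(1−q) → q = 4/11.
Probability on C is 1 − 4/11 = 7/11.

7/11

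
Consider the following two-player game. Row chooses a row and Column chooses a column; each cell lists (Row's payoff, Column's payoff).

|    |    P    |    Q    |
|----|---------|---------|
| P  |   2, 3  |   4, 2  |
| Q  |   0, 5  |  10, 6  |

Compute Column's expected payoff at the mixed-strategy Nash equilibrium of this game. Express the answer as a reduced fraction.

4

Row mixes with probability p on P, chosen so Column is indifferent: 3p + 5(1−p) = 2p + 6(1−p) gives p = 1/2.
Column's expected payoff is 3·1/2 + 5·1/2 = 4.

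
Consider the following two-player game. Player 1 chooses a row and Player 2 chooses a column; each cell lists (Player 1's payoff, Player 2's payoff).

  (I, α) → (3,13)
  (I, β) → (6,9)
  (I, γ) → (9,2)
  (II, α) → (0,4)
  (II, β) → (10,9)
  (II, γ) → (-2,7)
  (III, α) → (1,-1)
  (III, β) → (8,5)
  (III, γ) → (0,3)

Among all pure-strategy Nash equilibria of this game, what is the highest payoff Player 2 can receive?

13

(I, α) is a pure NE (Player 1: 3 ≥ 1; Player 2: 13 ≥ 9). Player 2 gets 13.
(II, β) is a pure NE (Player 1: 10 ≥ 8; Player 2: 9 ≥ 7). Player 2 gets 9.
Every other cell has a profitable deviation for at least one player. Highest of {13, 9} is 13.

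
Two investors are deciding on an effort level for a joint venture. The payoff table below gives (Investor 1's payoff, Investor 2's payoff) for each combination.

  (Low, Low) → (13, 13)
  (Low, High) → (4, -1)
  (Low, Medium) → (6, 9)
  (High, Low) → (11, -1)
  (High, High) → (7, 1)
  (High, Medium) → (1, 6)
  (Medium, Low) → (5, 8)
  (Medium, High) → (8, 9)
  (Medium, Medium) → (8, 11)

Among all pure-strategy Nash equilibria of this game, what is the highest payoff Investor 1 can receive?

Both Low is a pure NE (Investor 1: 13 ≥ 11; Investor 2: 13 ≥ 9). Investor 1 gets 13.
Both Medium is a pure NE (Investor 1: 8 ≥ 6; Investor 2: 11 ≥ 9). Investor 1 gets 8.
Every other cell has a profitable deviation for at least one player. Highest of {13, 8} is 13.

13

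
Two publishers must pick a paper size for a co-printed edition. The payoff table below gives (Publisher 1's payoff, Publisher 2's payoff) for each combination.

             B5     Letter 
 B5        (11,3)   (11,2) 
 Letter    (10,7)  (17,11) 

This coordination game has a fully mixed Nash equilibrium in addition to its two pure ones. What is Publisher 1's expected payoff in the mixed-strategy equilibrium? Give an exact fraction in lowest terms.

11

Publisher 2 mixes with probability q on B5, chosen so Publisher 1 is indifferent: 11q + 11(1−q) = 10q + 17(1−q) gives q = 6/7.
Publisher 1's expected payoff (from either row, since indifferent) is 11·6/7 + 11·1/7 = 11.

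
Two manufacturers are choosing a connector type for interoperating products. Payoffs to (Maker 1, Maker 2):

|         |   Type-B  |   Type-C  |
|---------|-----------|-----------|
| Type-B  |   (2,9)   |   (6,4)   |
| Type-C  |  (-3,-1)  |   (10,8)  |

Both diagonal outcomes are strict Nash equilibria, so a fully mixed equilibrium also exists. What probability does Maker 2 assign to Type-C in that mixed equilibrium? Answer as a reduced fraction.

Maker 2's mix q on Type-B must make Maker 1 indifferent between Type-B and Type-C.
Maker 1's payoff from Type-B: 2q + 6(1−q). From Type-C: (-3)q + 10(1−q).
Set equal: 5q = 4(1−q) → q = 4/9.
Probability on Type-C is 1 − 4/9 = 5/9.

5/9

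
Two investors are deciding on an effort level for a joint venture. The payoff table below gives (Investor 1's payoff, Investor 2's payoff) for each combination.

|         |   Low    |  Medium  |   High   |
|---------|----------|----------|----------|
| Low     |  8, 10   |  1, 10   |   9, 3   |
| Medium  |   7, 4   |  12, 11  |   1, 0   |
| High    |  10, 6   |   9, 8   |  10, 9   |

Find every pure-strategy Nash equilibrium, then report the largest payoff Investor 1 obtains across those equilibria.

Both Medium is a pure NE (Investor 1: 12 ≥ 9; Investor 2: 11 ≥ 4). Investor 1 gets 12.
Both High is a pure NE (Investor 1: 10 ≥ 9; Investor 2: 9 ≥ 8). Investor 1 gets 10.
Every other cell has a profitable deviation for at least one player. Highest of {12, 10} is 12.

12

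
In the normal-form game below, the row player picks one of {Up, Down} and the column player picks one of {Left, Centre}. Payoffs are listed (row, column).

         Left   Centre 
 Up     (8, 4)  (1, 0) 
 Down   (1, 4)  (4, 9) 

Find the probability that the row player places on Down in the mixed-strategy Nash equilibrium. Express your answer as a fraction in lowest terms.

4/9

The row player's mix p on Up must make the column player indifferent between Left and Centre.
The column player's payoff from Left: 4p + 4(1−p). From Centre: 0p + 9(1−p).
Set equal: 4p = 5(1−p) → p = 5/9.
Probability on Down is 1 − 5/9 = 4/9.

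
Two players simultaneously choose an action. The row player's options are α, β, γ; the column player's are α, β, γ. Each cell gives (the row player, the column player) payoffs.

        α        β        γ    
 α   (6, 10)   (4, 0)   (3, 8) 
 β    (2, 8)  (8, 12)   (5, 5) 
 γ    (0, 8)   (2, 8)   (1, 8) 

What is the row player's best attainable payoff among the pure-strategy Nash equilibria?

8

Both α is a pure NE (the row player: 6 ≥ 2; the column player: 10 ≥ 8). The row player gets 6.
Both β is a pure NE (the row player: 8 ≥ 4; the column player: 12 ≥ 8). The row player gets 8.
Every other cell has a profitable deviation for at least one player. Highest of {6, 8} is 8.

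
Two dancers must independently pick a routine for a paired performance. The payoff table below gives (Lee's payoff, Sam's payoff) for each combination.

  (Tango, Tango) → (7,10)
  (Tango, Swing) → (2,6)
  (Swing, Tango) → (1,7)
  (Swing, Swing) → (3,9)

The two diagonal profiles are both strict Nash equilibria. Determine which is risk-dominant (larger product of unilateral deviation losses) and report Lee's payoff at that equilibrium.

7

At both Tango: Lee loses 7 − 1 = 6 by deviating; Sam loses 10 − 6 = 4. Product = 6·4 = 24.
At both Swing: Lee loses 3 − 2 = 1 by deviating; Sam loses 9 − 7 = 2. Product = 1·2 = 2.
24 > 2, so both Tango is risk-dominant. Lee's payoff there is 7.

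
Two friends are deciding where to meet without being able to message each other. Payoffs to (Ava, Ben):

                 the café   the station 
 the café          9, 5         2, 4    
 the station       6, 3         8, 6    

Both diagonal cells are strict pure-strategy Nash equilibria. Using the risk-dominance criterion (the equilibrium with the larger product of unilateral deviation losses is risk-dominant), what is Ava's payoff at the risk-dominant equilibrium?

At both the café: Ava loses 9 − 6 = 3 by deviating; Ben loses 5 − 4 = 1. Product = 3·1 = 3.
At both the station: Ava loses 8 − 2 = 6 by deviating; Ben loses 6 − 3 = 3. Product = 6·3 = 18.
18 > 3, so both the station is risk-dominant. Ava's payoff there is 8.

8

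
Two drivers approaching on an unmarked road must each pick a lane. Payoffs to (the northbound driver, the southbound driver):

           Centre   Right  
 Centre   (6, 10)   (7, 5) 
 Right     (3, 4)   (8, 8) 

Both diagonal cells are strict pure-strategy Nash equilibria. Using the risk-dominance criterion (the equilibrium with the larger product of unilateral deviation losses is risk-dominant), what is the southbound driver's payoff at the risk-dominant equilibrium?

10

At both Centre: the northbound driver loses 6 − 3 = 3 by deviating; the southbound driver loses 10 − 5 = 5. Product = 3·5 = 15.
At both Right: the northbound driver loses 8 − 7 = 1 by deviating; the southbound driver loses 8 − 4 = 4. Product = 1·4 = 4.
15 > 4, so both Centre is risk-dominant. The southbound driver's payoff there is 10.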